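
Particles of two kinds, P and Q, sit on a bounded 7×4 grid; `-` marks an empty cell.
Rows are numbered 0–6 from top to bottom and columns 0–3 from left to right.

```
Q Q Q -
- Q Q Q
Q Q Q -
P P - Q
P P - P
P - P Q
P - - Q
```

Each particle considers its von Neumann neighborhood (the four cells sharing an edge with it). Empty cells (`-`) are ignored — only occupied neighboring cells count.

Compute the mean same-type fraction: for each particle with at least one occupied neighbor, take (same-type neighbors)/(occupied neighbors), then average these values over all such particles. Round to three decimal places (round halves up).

Row 0: (0,0)Q 1/1 · (0,1)Q 3/3 · (0,2)Q 2/2
Row 1: (1,1)Q 3/3 · (1,2)Q 4/4 · (1,3)Q 1/1
Row 2: (2,0)Q 1/2 · (2,1)Q 3/4 · (2,2)Q 2/2
Row 3: (3,0)P 2/3 · (3,1)P 2/3 · (3,3)Q 0/1
Row 4: (4,0)P 3/3 · (4,1)P 2/2 · (4,3)P 0/2
Row 5: (5,0)P 2/2 · (5,2)P 0/1 · (5,3)Q 1/3
Row 6: (6,0)P 1/1 · (6,3)Q 1/1
Sum over 20 particles: 1/1 + 3/3 + 2/2 + 3/3 + 4/4 + 1/1 + 1/2 + 3/4 + 2/2 + 2/3 + 2/3 + 0/1 + 3/3 + 2/2 + 0/2 + 2/2 + 0/1 + 1/3 + 1/1 + 1/1 = 179/12; mean = 179/12 ÷ 20 = 179/240 = 0.745833… → 0.746.

0.746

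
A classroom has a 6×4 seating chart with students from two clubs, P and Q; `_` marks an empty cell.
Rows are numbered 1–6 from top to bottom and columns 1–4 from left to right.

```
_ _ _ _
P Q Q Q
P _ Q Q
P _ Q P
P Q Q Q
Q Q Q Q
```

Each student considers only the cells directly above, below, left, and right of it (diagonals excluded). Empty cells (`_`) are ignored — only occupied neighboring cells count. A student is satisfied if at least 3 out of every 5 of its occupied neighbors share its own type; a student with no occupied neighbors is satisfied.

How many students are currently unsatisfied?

5

(2,1)P 1/2 not
(2,2)Q 1/2 not
(2,3)Q 3/3 satisfied
(2,4)Q 2/2 satisfied
(3,1)P 2/2 satisfied
(3,3)Q 3/3 satisfied
(3,4)Q 2/3 satisfied
(4,1)P 2/2 satisfied
(4,3)Q 2/3 satisfied
(4,4)P 0/3 not
(5,1)P 1/3 not
(5,2)Q 2/3 satisfied
(5,3)Q 4/4 satisfied
(5,4)Q 2/3 satisfied
(6,1)Q 1/2 not
(6,2)Q 3/3 satisfied
(6,3)Q 3/3 satisfied
(6,4)Q 2/2 satisfied
Unsatisfied: (2,1), (2,2), (4,4), (5,1), (6,1) — 5 in total.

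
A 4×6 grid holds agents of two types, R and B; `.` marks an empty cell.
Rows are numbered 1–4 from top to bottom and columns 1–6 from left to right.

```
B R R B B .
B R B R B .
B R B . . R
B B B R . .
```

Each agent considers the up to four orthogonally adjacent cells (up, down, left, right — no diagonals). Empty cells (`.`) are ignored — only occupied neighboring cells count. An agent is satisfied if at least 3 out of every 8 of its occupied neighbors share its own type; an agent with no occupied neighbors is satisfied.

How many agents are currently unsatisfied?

Row 1: (1,1)B 1/2 ok · (1,2)R 2/3 ok · (1,3)R 1/3 unhappy · (1,4)B 1/3 unhappy · (1,5)B 2/2 ok
Row 2: (2,1)B 2/3 ok · (2,2)R 2/4 ok · (2,3)B 1/4 unhappy · (2,4)R 0/3 unhappy · (2,5)B 1/2 ok
Row 3: (3,1)B 2/3 ok · (3,2)R 1/4 unhappy · (3,3)B 2/3 ok · (3,6)R 0/0 ok
Row 4: (4,1)B 2/2 ok · (4,2)B 2/3 ok · (4,3)B 2/3 ok · (4,4)R 0/1 unhappy
Unsatisfied: (1,3), (1,4), (2,3), (2,4), (3,2), (4,4) — 6 in total.

6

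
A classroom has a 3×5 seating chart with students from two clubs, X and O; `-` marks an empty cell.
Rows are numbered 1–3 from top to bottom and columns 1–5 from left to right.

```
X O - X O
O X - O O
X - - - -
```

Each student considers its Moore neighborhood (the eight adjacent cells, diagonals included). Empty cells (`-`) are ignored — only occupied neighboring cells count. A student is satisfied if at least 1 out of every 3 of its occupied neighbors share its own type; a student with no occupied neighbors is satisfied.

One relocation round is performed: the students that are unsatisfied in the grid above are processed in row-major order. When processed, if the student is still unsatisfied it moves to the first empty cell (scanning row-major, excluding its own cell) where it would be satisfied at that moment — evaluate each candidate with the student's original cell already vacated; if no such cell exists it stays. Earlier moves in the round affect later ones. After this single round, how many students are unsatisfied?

2

Initially unsatisfied (in order): (1,4), (2,1).
  (1,4) → (1,3).
  (2,1) → (1,4).
Resulting grid:
X O X O O
- X - O O
X - - - -
Unsatisfied now: (1,2), (1,3).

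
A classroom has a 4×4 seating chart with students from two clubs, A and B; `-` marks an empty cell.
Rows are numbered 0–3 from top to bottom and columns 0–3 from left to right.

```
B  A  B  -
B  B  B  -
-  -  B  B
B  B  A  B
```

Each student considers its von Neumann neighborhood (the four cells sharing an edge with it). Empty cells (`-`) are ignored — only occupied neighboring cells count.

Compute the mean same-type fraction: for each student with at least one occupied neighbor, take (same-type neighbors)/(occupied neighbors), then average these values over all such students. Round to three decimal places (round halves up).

0.611

(0,0)B 1/2
(0,1)A 0/3
(0,2)B 1/2
(1,0)B 2/2
(1,1)B 2/3
(1,2)B 3/3
(2,2)B 2/3
(2,3)B 2/2
(3,0)B 1/1
(3,1)B 1/2
(3,2)A 0/3
(3,3)B 1/2
Sum over 12 students: 1/2 + 0/3 + 1/2 + 2/2 + 2/3 + 3/3 + 2/3 + 2/2 + 1/1 + 1/2 + 0/3 + 1/2 = 22/3; mean = 22/3 ÷ 12 = 11/18 = 0.611111… → 0.611.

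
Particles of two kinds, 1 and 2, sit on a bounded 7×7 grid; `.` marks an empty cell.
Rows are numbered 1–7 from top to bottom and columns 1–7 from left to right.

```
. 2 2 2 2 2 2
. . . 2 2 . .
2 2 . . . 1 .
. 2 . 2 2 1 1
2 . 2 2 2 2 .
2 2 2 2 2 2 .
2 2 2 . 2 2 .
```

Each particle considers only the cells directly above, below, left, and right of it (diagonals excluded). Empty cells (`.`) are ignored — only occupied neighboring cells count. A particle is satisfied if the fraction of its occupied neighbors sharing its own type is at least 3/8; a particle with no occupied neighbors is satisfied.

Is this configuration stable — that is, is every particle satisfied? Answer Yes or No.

(1,2)2 1/1 satisfied
(1,3)2 2/2 satisfied
(1,4)2 3/3 satisfied
(1,5)2 3/3 satisfied
(1,6)2 2/2 satisfied
(1,7)2 1/1 satisfied
(2,4)2 2/2 satisfied
(2,5)2 2/2 satisfied
(3,1)2 1/1 satisfied
(3,2)2 2/2 satisfied
(3,6)1 1/1 satisfied
(4,2)2 1/1 satisfied
(4,4)2 2/2 satisfied
(4,5)2 2/3 satisfied
(4,6)1 2/4 satisfied
(4,7)1 1/1 satisfied
(5,1)2 1/1 satisfied
(5,3)2 2/2 satisfied
(5,4)2 4/4 satisfied
(5,5)2 4/4 satisfied
(5,6)2 2/3 satisfied
(6,1)2 3/3 satisfied
(6,2)2 3/3 satisfied
(6,3)2 4/4 satisfied
(6,4)2 3/3 satisfied
(6,5)2 4/4 satisfied
(6,6)2 3/3 satisfied
(7,1)2 2/2 satisfied
(7,2)2 3/3 satisfied
(7,3)2 2/2 satisfied
(7,5)2 2/2 satisfied
(7,6)2 2/2 satisfied
All meet the threshold, so the configuration is stable.

Yes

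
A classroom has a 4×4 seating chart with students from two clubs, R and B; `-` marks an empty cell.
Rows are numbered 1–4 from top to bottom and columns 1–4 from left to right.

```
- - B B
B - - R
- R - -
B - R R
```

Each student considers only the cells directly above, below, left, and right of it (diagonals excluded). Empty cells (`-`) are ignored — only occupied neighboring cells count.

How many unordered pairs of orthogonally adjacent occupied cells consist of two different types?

Scan each occupied cell's neighbors to the right and below so each pair is counted once.
Row 1: B(1,3)–B(1,4)= B(1,4)–R(2,4)≠  → 1/2 unlike.
Row 4: R(4,3)–R(4,4)=  → 0/1 unlike.
Total adjacent occupied pairs: 3; unlike-type pairs: 1.

1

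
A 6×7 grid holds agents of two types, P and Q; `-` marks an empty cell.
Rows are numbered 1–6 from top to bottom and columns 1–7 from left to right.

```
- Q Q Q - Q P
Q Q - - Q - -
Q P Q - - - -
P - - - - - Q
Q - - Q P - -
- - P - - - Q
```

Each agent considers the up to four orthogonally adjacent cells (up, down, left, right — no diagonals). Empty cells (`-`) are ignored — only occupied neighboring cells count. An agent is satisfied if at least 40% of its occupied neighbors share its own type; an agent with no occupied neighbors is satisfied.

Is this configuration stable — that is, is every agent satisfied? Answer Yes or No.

No

Row 1: (1,2)Q 2/2 satisfied · (1,3)Q 2/2 satisfied · (1,4)Q 1/1 satisfied · (1,6)Q 0/1 not · (1,7)P 0/1 not
Row 2: (2,1)Q 2/2 satisfied · (2,2)Q 2/3 satisfied · (2,5)Q 0/0 satisfied
Row 3: (3,1)Q 1/3 not · (3,2)P 0/3 not · (3,3)Q 0/1 not
Row 4: (4,1)P 0/2 not · (4,7)Q 0/0 satisfied
Row 5: (5,1)Q 0/1 not · (5,4)Q 0/1 not · (5,5)P 0/1 not
Row 6: (6,3)P 0/0 satisfied · (6,7)Q 0/0 satisfied
For instance (1,6) has only 0/1 same-type neighbors, below 2/5.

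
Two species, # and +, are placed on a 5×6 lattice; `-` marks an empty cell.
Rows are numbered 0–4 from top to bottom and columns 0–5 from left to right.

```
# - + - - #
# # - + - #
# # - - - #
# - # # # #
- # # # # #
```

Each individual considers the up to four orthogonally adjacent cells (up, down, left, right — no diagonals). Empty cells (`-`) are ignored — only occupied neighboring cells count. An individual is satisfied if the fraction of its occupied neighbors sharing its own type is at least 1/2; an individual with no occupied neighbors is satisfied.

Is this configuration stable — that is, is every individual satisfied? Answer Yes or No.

Yes

(0,0)# 1/1 ok
(0,2)+ 0/0 ok
(0,5)# 1/1 ok
(1,0)# 3/3 ok
(1,1)# 2/2 ok
(1,3)+ 0/0 ok
(1,5)# 2/2 ok
(2,0)# 3/3 ok
(2,1)# 2/2 ok
(2,5)# 2/2 ok
(3,0)# 1/1 ok
(3,2)# 2/2 ok
(3,3)# 3/3 ok
(3,4)# 3/3 ok
(3,5)# 3/3 ok
(4,1)# 1/1 ok
(4,2)# 3/3 ok
(4,3)# 3/3 ok
(4,4)# 3/3 ok
(4,5)# 2/2 ok
All meet the threshold, so the configuration is stable.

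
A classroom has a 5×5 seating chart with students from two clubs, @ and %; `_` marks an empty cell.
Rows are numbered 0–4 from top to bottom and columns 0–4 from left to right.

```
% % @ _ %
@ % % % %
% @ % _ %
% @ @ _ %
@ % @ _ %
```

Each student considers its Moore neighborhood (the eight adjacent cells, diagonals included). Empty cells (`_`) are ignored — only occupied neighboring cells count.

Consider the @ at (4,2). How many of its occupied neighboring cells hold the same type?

2

Occupied neighbors of (4,2): (3,1)=@, (3,2)=@, (4,1)=%.
Same type (@): 2 of 3.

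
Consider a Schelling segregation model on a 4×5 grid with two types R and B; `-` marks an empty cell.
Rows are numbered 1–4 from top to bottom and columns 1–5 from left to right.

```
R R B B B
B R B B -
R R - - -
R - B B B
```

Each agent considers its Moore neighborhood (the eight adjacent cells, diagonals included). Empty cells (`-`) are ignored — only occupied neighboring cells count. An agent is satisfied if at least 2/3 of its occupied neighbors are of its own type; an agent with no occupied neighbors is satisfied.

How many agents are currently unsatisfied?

7

(1,1)R 2/3 ok
(1,2)R 2/5 unhappy
(1,3)B 3/5 unhappy
(1,4)B 4/4 ok
(1,5)B 2/2 ok
(2,1)B 0/5 unhappy
(2,2)R 4/7 unhappy
(2,3)B 3/6 unhappy
(2,4)B 4/4 ok
(3,1)R 3/4 ok
(3,2)R 3/6 unhappy
(4,1)R 2/2 ok
(4,3)B 1/2 unhappy
(4,4)B 2/2 ok
(4,5)B 1/1 ok
Unsatisfied: (1,2), (1,3), (2,1), (2,2), (2,3), (3,2), (4,3) — 7 in total.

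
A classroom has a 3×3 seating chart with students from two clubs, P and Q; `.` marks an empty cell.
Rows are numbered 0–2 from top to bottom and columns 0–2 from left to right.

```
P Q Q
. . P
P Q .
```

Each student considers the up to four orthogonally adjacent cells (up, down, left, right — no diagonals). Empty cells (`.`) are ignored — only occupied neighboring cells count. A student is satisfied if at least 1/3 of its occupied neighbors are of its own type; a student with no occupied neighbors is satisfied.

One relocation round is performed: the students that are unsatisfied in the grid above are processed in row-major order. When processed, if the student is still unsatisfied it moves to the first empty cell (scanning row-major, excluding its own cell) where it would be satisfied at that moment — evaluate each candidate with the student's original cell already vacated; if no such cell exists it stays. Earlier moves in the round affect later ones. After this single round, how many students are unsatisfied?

0

Initially unsatisfied (in order): (0,0), (1,2), (2,0), (2,1).
  (0,0) → (1,0).
  (1,2) → (0,0).
  (2,0): now satisfied by earlier moves; stays.
  (2,1) → (1,1).
Resulting grid:
P Q Q
P Q .
P . .
All satisfied now.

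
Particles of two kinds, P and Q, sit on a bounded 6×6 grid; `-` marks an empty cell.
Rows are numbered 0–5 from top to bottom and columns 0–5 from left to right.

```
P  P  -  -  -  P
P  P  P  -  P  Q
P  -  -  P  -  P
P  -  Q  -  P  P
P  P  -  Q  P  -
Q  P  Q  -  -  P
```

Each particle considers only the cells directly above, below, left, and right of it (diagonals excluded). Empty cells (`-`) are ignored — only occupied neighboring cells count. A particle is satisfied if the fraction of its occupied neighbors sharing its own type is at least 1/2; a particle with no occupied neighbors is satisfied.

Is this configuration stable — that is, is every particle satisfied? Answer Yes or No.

No

(0,0)P 2/2 ok
(0,1)P 2/2 ok
(0,5)P 0/1 unhappy
(1,0)P 3/3 ok
(1,1)P 3/3 ok
(1,2)P 1/1 ok
(1,4)P 0/1 unhappy
(1,5)Q 0/3 unhappy
(2,0)P 2/2 ok
(2,3)P 0/0 ok
(2,5)P 1/2 ok
(3,0)P 2/2 ok
(3,2)Q 0/0 ok
(3,4)P 2/2 ok
(3,5)P 2/2 ok
(4,0)P 2/3 ok
(4,1)P 2/2 ok
(4,3)Q 0/1 unhappy
(4,4)P 1/2 ok
(5,0)Q 0/2 unhappy
(5,1)P 1/3 unhappy
(5,2)Q 0/1 unhappy
(5,5)P 0/0 ok
For instance (0,5) has only 0/1 same-type neighbors, below 1/2.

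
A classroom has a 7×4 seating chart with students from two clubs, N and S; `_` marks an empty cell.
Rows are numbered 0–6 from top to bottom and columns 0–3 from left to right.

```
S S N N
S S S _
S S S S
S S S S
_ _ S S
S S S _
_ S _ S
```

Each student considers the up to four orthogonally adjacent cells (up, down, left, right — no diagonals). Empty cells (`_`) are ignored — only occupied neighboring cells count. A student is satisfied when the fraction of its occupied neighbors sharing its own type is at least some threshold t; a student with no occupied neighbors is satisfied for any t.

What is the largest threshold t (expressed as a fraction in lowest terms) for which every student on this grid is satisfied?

1/3

Row 0: (0,0)S 2/2 · (0,1)S 2/3 · (0,2)N 1/3 · (0,3)N 1/1
Row 1: (1,0)S 3/3 · (1,1)S 4/4 · (1,2)S 2/3
Row 2: (2,0)S 3/3 · (2,1)S 4/4 · (2,2)S 4/4 · (2,3)S 2/2
Row 3: (3,0)S 2/2 · (3,1)S 3/3 · (3,2)S 4/4 · (3,3)S 3/3
Row 4: (4,2)S 3/3 · (4,3)S 2/2
Row 5: (5,0)S 1/1 · (5,1)S 3/3 · (5,2)S 2/2
Row 6: (6,1)S 1/1 · (6,3)S — no occupied neighbors
The smallest same-type fraction is 1/3 at (0,2), which reduces to 1/3. Any threshold above that leaves this student unsatisfied.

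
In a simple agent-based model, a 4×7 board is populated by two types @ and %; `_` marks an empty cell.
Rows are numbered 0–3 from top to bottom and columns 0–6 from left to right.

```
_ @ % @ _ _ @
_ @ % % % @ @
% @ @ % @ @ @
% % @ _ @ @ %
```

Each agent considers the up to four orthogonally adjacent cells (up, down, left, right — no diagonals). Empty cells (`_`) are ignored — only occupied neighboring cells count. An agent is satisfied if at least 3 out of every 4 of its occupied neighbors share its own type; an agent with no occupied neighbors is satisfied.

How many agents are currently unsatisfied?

17

Row 0: (0,1)@ 1/2 unhappy · (0,2)% 1/3 unhappy · (0,3)@ 0/2 unhappy · (0,6)@ 1/1 ok
Row 1: (1,1)@ 2/3 unhappy · (1,2)% 2/4 unhappy · (1,3)% 3/4 ok · (1,4)% 1/3 unhappy · (1,5)@ 2/3 unhappy · (1,6)@ 3/3 ok
Row 2: (2,0)% 1/2 unhappy · (2,1)@ 2/4 unhappy · (2,2)@ 2/4 unhappy · (2,3)% 1/3 unhappy · (2,4)@ 2/4 unhappy · (2,5)@ 4/4 ok · (2,6)@ 2/3 unhappy
Row 3: (3,0)% 2/2 ok · (3,1)% 1/3 unhappy · (3,2)@ 1/2 unhappy · (3,4)@ 2/2 ok · (3,5)@ 2/3 unhappy · (3,6)% 0/2 unhappy
Unsatisfied: (0,1), (0,2), (0,3), (1,1), (1,2), (1,4), (1,5), (2,0), (2,1), (2,2), (2,3), (2,4), (2,6), (3,1), (3,2), (3,5), (3,6) — 17 in total.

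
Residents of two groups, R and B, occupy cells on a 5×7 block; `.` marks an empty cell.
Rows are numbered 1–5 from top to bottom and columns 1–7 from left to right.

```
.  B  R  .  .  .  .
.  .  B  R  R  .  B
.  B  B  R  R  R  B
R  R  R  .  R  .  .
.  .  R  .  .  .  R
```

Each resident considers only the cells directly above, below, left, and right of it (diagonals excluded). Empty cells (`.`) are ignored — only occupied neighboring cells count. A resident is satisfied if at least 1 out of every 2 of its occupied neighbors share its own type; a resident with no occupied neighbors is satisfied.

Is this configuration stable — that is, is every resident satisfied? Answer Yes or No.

Row 1: (1,2)B 0/1 ✗ · (1,3)R 0/2 ✗
Row 2: (2,3)B 1/3 ✗ · (2,4)R 2/3 ✓ · (2,5)R 2/2 ✓ · (2,7)B 1/1 ✓
Row 3: (3,2)B 1/2 ✓ · (3,3)B 2/4 ✓ · (3,4)R 2/3 ✓ · (3,5)R 4/4 ✓ · (3,6)R 1/2 ✓ · (3,7)B 1/2 ✓
Row 4: (4,1)R 1/1 ✓ · (4,2)R 2/3 ✓ · (4,3)R 2/3 ✓ · (4,5)R 1/1 ✓
Row 5: (5,3)R 1/1 ✓ · (5,7)R 0/0 ✓
For instance (1,2) has only 0/1 same-type neighbors, below 1/2.

No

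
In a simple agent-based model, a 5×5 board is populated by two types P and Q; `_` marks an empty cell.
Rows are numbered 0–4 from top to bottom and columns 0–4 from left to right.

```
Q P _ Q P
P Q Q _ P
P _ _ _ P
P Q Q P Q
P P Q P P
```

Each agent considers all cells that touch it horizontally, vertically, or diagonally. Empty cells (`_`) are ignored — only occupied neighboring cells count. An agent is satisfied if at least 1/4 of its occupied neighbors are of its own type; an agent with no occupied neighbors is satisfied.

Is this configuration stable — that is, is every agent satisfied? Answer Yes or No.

(0,0)Q 1/3 ✓
(0,1)P 1/4 ✓
(0,3)Q 1/3 ✓
(0,4)P 1/2 ✓
(1,0)P 2/4 ✓
(1,1)Q 2/5 ✓
(1,2)Q 2/3 ✓
(1,4)P 2/3 ✓
(2,0)P 2/4 ✓
(2,4)P 2/3 ✓
(3,0)P 3/4 ✓
(3,1)Q 2/6 ✓
(3,2)Q 2/5 ✓
(3,3)P 3/6 ✓
(3,4)Q 0/4 ✗
(4,0)P 2/3 ✓
(4,1)P 2/5 ✓
(4,2)Q 2/5 ✓
(4,3)P 2/5 ✓
(4,4)P 2/3 ✓
For instance (3,4) has only 0/4 same-type neighbors, below 1/4.

No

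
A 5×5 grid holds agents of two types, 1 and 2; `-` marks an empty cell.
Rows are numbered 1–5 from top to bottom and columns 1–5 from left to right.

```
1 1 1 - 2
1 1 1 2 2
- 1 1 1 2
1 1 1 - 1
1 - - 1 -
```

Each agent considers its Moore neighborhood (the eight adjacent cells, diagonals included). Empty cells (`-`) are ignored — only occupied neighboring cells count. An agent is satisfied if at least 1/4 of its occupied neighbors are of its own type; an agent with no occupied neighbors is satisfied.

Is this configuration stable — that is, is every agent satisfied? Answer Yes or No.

Row 1: (1,1)1 3/3 satisfied · (1,2)1 5/5 satisfied · (1,3)1 3/4 satisfied · (1,5)2 2/2 satisfied
Row 2: (2,1)1 4/4 satisfied · (2,2)1 7/7 satisfied · (2,3)1 6/7 satisfied · (2,4)2 3/7 satisfied · (2,5)2 3/4 satisfied
Row 3: (3,2)1 7/7 satisfied · (3,3)1 6/7 satisfied · (3,4)1 4/7 satisfied · (3,5)2 2/4 satisfied
Row 4: (4,1)1 3/3 satisfied · (4,2)1 5/5 satisfied · (4,3)1 5/5 satisfied · (4,5)1 2/3 satisfied
Row 5: (5,1)1 2/2 satisfied · (5,4)1 2/2 satisfied
All meet the threshold, so the configuration is stable.

Yes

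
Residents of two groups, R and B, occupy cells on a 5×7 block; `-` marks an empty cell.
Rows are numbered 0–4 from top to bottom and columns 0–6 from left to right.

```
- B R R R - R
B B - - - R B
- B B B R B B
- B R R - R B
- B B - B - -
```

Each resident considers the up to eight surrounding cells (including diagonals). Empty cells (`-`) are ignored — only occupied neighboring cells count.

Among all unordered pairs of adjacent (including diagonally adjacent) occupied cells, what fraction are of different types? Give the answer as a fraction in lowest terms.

11/24

Scan each occupied cell's neighbors to the right and below (and the two forward diagonals) so each pair is counted once.
Row 0: B(0,1)–R(0,2)≠ B(0,1)–B(1,1)= B(0,1)–B(1,0)= R(0,2)–R(0,3)= R(0,2)–B(1,1)≠ R(0,3)–R(0,4)= R(0,4)–R(1,5)= R(0,6)–B(1,6)≠ R(0,6)–R(1,5)=  → 3/9 unlike.
Row 1: B(1,0)–B(1,1)= B(1,0)–B(2,1)= B(1,1)–B(2,1)= B(1,1)–B(2,2)= R(1,5)–B(1,6)≠ R(1,5)–B(2,5)≠ R(1,5)–B(2,6)≠ R(1,5)–R(2,4)= B(1,6)–B(2,6)= B(1,6)–B(2,5)=  → 3/10 unlike.
Row 2: B(2,1)–B(2,2)= B(2,1)–B(3,1)= B(2,1)–R(3,2)≠ B(2,2)–B(2,3)= B(2,2)–R(3,2)≠ B(2,2)–R(3,3)≠ B(2,2)–B(3,1)= B(2,3)–R(2,4)≠ B(2,3)–R(3,3)≠ B(2,3)–R(3,2)≠ R(2,4)–B(2,5)≠ R(2,4)–R(3,5)= R(2,4)–R(3,3)= B(2,5)–B(2,6)= B(2,5)–R(3,5)≠ B(2,5)–B(3,6)= B(2,6)–B(3,6)= B(2,6)–R(3,5)≠  → 9/18 unlike.
Row 3: B(3,1)–R(3,2)≠ B(3,1)–B(4,1)= B(3,1)–B(4,2)= R(3,2)–R(3,3)= R(3,2)–B(4,2)≠ R(3,2)–B(4,1)≠ R(3,3)–B(4,4)≠ R(3,3)–B(4,2)≠ R(3,5)–B(3,6)≠ R(3,5)–B(4,4)≠  → 7/10 unlike.
Row 4: B(4,1)–B(4,2)=  → 0/1 unlike.
Total adjacent occupied pairs: 48; unlike-type pairs: 22.
22/48 reduces to 11/24.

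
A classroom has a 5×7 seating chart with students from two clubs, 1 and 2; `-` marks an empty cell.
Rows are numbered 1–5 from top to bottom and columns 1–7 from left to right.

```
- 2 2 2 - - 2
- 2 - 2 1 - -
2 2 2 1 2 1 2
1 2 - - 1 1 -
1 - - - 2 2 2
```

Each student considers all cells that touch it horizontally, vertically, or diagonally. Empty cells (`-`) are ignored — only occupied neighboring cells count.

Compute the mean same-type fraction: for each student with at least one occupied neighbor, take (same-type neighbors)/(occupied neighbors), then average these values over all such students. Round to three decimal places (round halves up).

0.558

(1,2)2 2/2
(1,3)2 4/4
(1,4)2 2/3
(1,7)2 — no occupied neighbors
(2,2)2 5/5
(2,4)2 4/6
(2,5)1 2/5
(3,1)2 3/4
(3,2)2 4/5
(3,3)2 4/5
(3,4)1 2/5
(3,5)2 1/6
(3,6)1 3/5
(3,7)2 0/2
(4,1)1 1/4
(4,2)2 3/5
(4,5)1 3/6
(4,6)1 2/7
(5,1)1 1/2
(5,5)2 1/3
(5,6)2 2/4
(5,7)2 1/2
Sum over 21 students: 2/2 + 4/4 + 2/3 + 5/5 + 4/6 + 2/5 + 3/4 + 4/5 + 4/5 + 2/5 + 1/6 + 3/5 + 0/2 + 1/4 + 3/5 + 3/6 + 2/7 + 1/2 + 1/3 + 2/4 + 1/2 = 2461/210; mean = 2461/210 ÷ 21 = 2461/4410 = 0.558049… → 0.558.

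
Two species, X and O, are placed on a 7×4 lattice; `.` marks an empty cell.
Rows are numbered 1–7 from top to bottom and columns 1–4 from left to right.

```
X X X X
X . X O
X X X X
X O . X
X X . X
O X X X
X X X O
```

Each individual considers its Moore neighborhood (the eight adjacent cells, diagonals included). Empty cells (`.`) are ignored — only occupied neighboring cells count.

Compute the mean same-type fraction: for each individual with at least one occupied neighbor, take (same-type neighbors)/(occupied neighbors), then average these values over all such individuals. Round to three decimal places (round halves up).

(1,1)X 2/2
(1,2)X 4/4
(1,3)X 3/4
(1,4)X 2/3
(2,1)X 4/4
(2,3)X 6/7
(2,4)O 0/5
(3,1)X 3/4
(3,2)X 5/6
(3,3)X 4/6
(3,4)X 3/4
(4,1)X 4/5
(4,2)O 0/6
(4,4)X 3/3
(5,1)X 3/5
(5,2)X 4/6
(5,4)X 3/3
(6,1)O 0/5
(6,2)X 6/7
(6,3)X 6/7
(6,4)X 3/4
(7,1)X 2/3
(7,2)X 4/5
(7,3)X 4/5
(7,4)O 0/3
Sum over 25 individuals: 2/2 + 4/4 + 3/4 + 2/3 + 4/4 + 6/7 + 0/5 + 3/4 + 5/6 + 4/6 + 3/4 + 4/5 + 0/6 + 3/3 + 3/5 + 4/6 + 3/3 + 0/5 + 6/7 + 6/7 + 3/4 + 2/3 + 4/5 + 4/5 + 0/3 = 239/14; mean = 239/14 ÷ 25 = 239/350 = 0.682857… → 0.683.

0.683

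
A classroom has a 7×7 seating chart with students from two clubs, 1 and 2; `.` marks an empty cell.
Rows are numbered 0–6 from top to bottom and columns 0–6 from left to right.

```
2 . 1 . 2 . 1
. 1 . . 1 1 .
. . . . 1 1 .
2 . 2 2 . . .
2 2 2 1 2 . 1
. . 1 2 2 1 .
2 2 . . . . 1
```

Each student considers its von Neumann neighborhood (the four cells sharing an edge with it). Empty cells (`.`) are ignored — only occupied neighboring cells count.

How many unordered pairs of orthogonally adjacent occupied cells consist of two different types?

8

Scan each occupied cell's neighbors to the right and below so each pair is counted once.
Row 0: 2(0,4)–1(1,4)≠  → 1/1 unlike.
Row 1: 1(1,4)–1(1,5)= 1(1,4)–1(2,4)= 1(1,5)–1(2,5)=  → 0/3 unlike.
Row 2: 1(2,4)–1(2,5)=  → 0/1 unlike.
Row 3: 2(3,0)–2(4,0)= 2(3,2)–2(3,3)= 2(3,2)–2(4,2)= 2(3,3)–1(4,3)≠  → 1/4 unlike.
Row 4: 2(4,0)–2(4,1)= 2(4,1)–2(4,2)= 2(4,2)–1(4,3)≠ 2(4,2)–1(5,2)≠ 1(4,3)–2(4,4)≠ 1(4,3)–2(5,3)≠ 2(4,4)–2(5,4)=  → 4/7 unlike.
Row 5: 1(5,2)–2(5,3)≠ 2(5,3)–2(5,4)= 2(5,4)–1(5,5)≠  → 2/3 unlike.
Row 6: 2(6,0)–2(6,1)=  → 0/1 unlike.
Total adjacent occupied pairs: 20; unlike-type pairs: 8.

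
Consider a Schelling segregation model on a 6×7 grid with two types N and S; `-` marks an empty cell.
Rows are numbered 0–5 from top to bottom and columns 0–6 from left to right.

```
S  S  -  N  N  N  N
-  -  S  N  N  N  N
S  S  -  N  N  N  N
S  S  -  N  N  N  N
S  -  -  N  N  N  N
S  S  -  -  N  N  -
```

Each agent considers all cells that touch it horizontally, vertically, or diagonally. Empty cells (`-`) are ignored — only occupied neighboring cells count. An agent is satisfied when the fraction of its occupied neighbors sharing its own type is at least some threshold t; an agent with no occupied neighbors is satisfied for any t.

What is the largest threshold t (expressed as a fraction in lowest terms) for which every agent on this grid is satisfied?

(0,0)S 1/1
(0,1)S 2/2
(0,3)N 3/4
(0,4)N 5/5
(0,5)N 5/5
(0,6)N 3/3
(1,2)S 2/5
(1,3)N 5/6
(1,4)N 8/8
(1,5)N 8/8
(1,6)N 5/5
(2,0)S 3/3
(2,1)S 4/4
(2,3)N 5/6
(2,4)N 8/8
(2,5)N 8/8
(2,6)N 5/5
(3,0)S 4/4
(3,1)S 4/4
(3,3)N 5/5
(3,4)N 8/8
(3,5)N 8/8
(3,6)N 5/5
(4,0)S 4/4
(4,3)N 4/4
(4,4)N 7/7
(4,5)N 7/7
(4,6)N 4/4
(5,0)S 2/2
(5,1)S 2/2
(5,4)N 4/4
(5,5)N 4/4
The smallest same-type fraction is 2/5 at (1,2), which reduces to 2/5. Any threshold above that leaves this agent unsatisfied.

2/5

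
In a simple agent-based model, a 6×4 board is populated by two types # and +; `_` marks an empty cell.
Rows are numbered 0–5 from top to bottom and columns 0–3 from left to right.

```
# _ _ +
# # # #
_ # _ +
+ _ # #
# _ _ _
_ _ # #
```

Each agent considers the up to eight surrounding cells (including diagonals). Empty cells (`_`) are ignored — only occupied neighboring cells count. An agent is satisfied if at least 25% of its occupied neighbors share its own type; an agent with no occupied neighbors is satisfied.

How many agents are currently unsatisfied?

(0,0)# 2/2 satisfied
(0,3)+ 0/2 not
(1,0)# 3/3 satisfied
(1,1)# 4/4 satisfied
(1,2)# 3/5 satisfied
(1,3)# 1/3 satisfied
(2,1)# 4/5 satisfied
(2,3)+ 0/4 not
(3,0)+ 0/2 not
(3,2)# 2/3 satisfied
(3,3)# 1/2 satisfied
(4,0)# 0/1 not
(5,2)# 1/1 satisfied
(5,3)# 1/1 satisfied
Unsatisfied: (0,3), (2,3), (3,0), (4,0) — 4 in total.

4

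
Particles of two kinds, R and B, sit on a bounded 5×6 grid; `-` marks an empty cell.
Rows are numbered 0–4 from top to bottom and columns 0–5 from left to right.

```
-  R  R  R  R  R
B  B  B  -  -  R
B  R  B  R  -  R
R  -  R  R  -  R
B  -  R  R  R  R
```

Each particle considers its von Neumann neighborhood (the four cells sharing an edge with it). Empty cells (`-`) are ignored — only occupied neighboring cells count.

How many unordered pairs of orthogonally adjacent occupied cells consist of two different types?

Scan each occupied cell's neighbors to the right and below so each pair is counted once.
From row 0: 2 unlike of 7 pairs (running 2/7).
From row 1: 1 unlike of 6 pairs (running 3/13).
From row 2: 5 unlike of 7 pairs (running 8/20).
From row 3: 1 unlike of 5 pairs (running 9/25).
From row 4: 0 unlike of 3 pairs (running 9/28).
Total adjacent occupied pairs: 28; unlike-type pairs: 9.

9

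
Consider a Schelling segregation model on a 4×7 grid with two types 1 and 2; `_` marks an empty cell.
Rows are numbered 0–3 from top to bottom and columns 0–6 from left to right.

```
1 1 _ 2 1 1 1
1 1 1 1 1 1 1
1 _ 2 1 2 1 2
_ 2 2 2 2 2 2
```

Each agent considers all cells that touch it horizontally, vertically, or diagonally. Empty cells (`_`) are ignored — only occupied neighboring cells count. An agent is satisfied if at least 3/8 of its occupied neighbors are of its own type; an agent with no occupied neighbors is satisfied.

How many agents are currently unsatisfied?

1

Row 0: (0,0)1 3/3 ok · (0,1)1 4/4 ok · (0,3)2 0/4 unhappy · (0,4)1 4/5 ok · (0,5)1 5/5 ok · (0,6)1 3/3 ok
Row 1: (1,0)1 4/4 ok · (1,1)1 5/6 ok · (1,2)1 4/6 ok · (1,3)1 4/7 ok · (1,4)1 6/8 ok · (1,5)1 6/8 ok · (1,6)1 4/5 ok
Row 2: (2,0)1 2/3 ok · (2,2)2 3/7 ok · (2,3)1 3/8 ok · (2,4)2 3/8 ok · (2,5)1 3/8 ok · (2,6)2 2/5 ok
Row 3: (3,1)2 2/3 ok · (3,2)2 3/4 ok · (3,3)2 4/5 ok · (3,4)2 3/5 ok · (3,5)2 4/5 ok · (3,6)2 2/3 ok
Unsatisfied: (0,3) — 1 in total.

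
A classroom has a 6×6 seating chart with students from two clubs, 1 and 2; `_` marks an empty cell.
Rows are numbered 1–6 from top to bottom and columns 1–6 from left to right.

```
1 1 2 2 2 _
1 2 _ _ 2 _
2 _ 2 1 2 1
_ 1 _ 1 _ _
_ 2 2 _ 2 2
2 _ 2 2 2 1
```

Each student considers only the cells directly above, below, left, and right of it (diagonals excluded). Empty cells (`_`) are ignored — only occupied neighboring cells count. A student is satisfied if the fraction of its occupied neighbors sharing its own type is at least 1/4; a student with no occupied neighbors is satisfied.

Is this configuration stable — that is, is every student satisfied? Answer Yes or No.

Row 1: (1,1)1 2/2 ok · (1,2)1 1/3 ok · (1,3)2 1/2 ok · (1,4)2 2/2 ok · (1,5)2 2/2 ok
Row 2: (2,1)1 1/3 ok · (2,2)2 0/2 unhappy · (2,5)2 2/2 ok
Row 3: (3,1)2 0/1 unhappy · (3,3)2 0/1 unhappy · (3,4)1 1/3 ok · (3,5)2 1/3 ok · (3,6)1 0/1 unhappy
Row 4: (4,2)1 0/1 unhappy · (4,4)1 1/1 ok
Row 5: (5,2)2 1/2 ok · (5,3)2 2/2 ok · (5,5)2 2/2 ok · (5,6)2 1/2 ok
Row 6: (6,1)2 0/0 ok · (6,3)2 2/2 ok · (6,4)2 2/2 ok · (6,5)2 2/3 ok · (6,6)1 0/2 unhappy
For instance (2,2) has only 0/2 same-type neighbors, below 1/4.

No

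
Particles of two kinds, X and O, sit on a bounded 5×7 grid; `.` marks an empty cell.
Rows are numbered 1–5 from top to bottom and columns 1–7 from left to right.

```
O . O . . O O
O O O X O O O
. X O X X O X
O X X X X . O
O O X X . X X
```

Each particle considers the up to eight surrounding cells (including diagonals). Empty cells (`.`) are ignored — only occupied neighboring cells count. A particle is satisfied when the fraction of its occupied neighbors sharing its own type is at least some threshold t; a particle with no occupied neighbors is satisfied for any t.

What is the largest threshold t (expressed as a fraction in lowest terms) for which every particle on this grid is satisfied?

(1,1)O 2/2
(1,3)O 2/3
(1,6)O 4/4
(1,7)O 3/3
(2,1)O 2/3
(2,2)O 5/6
(2,3)O 3/6
(2,4)X 2/6
(2,5)O 3/6
(2,6)O 5/7
(2,7)O 4/5
(3,2)X 2/7
(3,3)O 2/8
(3,4)X 5/8
(3,5)X 4/7
(3,6)O 4/7
(3,7)X 0/4
(4,1)O 2/4
(4,2)X 3/7
(4,3)X 6/8
(4,4)X 6/7
(4,5)X 5/6
(4,7)O 1/4
(5,1)O 2/3
(5,2)O 2/5
(5,3)X 4/5
(5,4)X 4/4
(5,6)X 2/3
(5,7)X 1/2
The smallest same-type fraction is 0/4 at (3,7), which reduces to 0/1. Any threshold above that leaves this particle unsatisfied.

0/1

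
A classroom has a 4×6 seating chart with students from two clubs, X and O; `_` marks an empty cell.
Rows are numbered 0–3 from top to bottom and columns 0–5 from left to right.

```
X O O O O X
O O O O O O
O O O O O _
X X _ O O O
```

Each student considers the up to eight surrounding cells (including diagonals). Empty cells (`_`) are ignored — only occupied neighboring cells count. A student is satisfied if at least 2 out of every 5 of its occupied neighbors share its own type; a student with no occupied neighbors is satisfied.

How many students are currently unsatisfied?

4

(0,0)X 0/3 unhappy
(0,1)O 4/5 ok
(0,2)O 5/5 ok
(0,3)O 5/5 ok
(0,4)O 4/5 ok
(0,5)X 0/3 unhappy
(1,0)O 4/5 ok
(1,1)O 7/8 ok
(1,2)O 8/8 ok
(1,3)O 8/8 ok
(1,4)O 6/7 ok
(1,5)O 3/4 ok
(2,0)O 3/5 ok
(2,1)O 5/7 ok
(2,2)O 6/7 ok
(2,3)O 7/7 ok
(2,4)O 7/7 ok
(3,0)X 1/3 unhappy
(3,1)X 1/4 unhappy
(3,3)O 4/4 ok
(3,4)O 4/4 ok
(3,5)O 2/2 ok
Unsatisfied: (0,0), (0,5), (3,0), (3,1) — 4 in total.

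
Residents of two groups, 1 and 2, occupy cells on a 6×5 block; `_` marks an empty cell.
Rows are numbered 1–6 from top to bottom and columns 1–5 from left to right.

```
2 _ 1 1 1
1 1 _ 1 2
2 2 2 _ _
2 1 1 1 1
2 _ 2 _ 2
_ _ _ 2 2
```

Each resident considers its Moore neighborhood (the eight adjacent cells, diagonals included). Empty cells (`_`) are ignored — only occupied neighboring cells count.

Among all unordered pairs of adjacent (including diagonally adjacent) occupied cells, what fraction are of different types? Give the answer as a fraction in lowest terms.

Scan each occupied cell's neighbors to the right and below (and the two forward diagonals) so each pair is counted once.
From row 1: 4 unlike of 10 pairs (running 4/10).
From row 2: 7 unlike of 8 pairs (running 11/18).
From row 3: 6 unlike of 10 pairs (running 17/28).
From row 4: 7 unlike of 11 pairs (running 24/39).
From row 5: 0 unlike of 3 pairs (running 24/42).
From row 6: 0 unlike of 1 pairs (running 24/43).
Total adjacent occupied pairs: 43; unlike-type pairs: 24.
24/43 is already in lowest terms.

24/43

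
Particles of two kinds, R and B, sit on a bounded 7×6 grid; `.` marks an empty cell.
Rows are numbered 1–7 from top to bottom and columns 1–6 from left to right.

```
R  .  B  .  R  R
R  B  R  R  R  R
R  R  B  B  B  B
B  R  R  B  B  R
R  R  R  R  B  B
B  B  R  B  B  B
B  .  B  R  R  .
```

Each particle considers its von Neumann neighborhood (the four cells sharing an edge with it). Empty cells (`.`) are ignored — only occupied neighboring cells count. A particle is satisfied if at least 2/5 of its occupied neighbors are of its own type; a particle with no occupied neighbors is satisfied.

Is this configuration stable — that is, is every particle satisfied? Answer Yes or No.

No

(1,1)R 1/1 satisfied
(1,3)B 0/1 not
(1,5)R 2/2 satisfied
(1,6)R 2/2 satisfied
(2,1)R 2/3 satisfied
(2,2)B 0/3 not
(2,3)R 1/4 not
(2,4)R 2/3 satisfied
(2,5)R 3/4 satisfied
(2,6)R 2/3 satisfied
(3,1)R 2/3 satisfied
(3,2)R 2/4 satisfied
(3,3)B 1/4 not
(3,4)B 3/4 satisfied
(3,5)B 3/4 satisfied
(3,6)B 1/3 not
(4,1)B 0/3 not
(4,2)R 3/4 satisfied
(4,3)R 2/4 satisfied
(4,4)B 2/4 satisfied
(4,5)B 3/4 satisfied
(4,6)R 0/3 not
(5,1)R 1/3 not
(5,2)R 3/4 satisfied
(5,3)R 4/4 satisfied
(5,4)R 1/4 not
(5,5)B 3/4 satisfied
(5,6)B 2/3 satisfied
(6,1)B 2/3 satisfied
(6,2)B 1/3 not
(6,3)R 1/4 not
(6,4)B 1/4 not
(6,5)B 3/4 satisfied
(6,6)B 2/2 satisfied
(7,1)B 1/1 satisfied
(7,3)B 0/2 not
(7,4)R 1/3 not
(7,5)R 1/2 satisfied
For instance (1,3) has only 0/1 same-type neighbors, below 2/5.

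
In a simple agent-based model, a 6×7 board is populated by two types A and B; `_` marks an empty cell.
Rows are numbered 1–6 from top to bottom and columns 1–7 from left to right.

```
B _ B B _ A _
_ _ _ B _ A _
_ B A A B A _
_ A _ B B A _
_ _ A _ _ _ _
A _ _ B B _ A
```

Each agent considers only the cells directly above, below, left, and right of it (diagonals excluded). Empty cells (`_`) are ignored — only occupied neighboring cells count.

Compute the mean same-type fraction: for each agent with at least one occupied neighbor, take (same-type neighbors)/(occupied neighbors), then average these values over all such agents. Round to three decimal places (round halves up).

Row 1: (1,1)B — no occupied neighbors · (1,3)B 1/1 · (1,4)B 2/2 · (1,6)A 1/1
Row 2: (2,4)B 1/2 · (2,6)A 2/2
Row 3: (3,2)B 0/2 · (3,3)A 1/2 · (3,4)A 1/4 · (3,5)B 1/3 · (3,6)A 2/3
Row 4: (4,2)A 0/1 · (4,4)B 1/2 · (4,5)B 2/3 · (4,6)A 1/2
Row 5: (5,3)A — no occupied neighbors
Row 6: (6,1)A — no occupied neighbors · (6,4)B 1/1 · (6,5)B 1/1 · (6,7)A — no occupied neighbors
Sum over 16 agents: 1/1 + 2/2 + 1/1 + 1/2 + 2/2 + 0/2 + 1/2 + 1/4 + 1/3 + 2/3 + 0/1 + 1/2 + 2/3 + 1/2 + 1/1 + 1/1 = 119/12; mean = 119/12 ÷ 16 = 119/192 = 0.619791… → 0.620.

0.620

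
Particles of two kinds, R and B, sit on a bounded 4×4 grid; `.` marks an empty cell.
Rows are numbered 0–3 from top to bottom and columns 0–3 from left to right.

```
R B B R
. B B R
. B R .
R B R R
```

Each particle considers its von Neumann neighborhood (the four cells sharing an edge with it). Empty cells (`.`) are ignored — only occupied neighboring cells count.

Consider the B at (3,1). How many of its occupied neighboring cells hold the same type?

1

Occupied neighbors of (3,1): (2,1)=B, (3,0)=R, (3,2)=R.
Same type (B): 1 of 3.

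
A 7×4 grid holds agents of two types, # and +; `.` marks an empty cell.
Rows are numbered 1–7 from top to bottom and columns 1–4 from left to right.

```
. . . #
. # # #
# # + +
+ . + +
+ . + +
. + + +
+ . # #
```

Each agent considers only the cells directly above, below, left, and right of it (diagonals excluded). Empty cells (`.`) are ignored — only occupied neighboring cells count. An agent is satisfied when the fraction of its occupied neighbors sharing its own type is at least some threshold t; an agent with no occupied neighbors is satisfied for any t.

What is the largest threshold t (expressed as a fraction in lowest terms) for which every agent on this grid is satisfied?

Row 1: (1,4)# 1/1
Row 2: (2,2)# 2/2 · (2,3)# 2/3 · (2,4)# 2/3
Row 3: (3,1)# 1/2 · (3,2)# 2/3 · (3,3)+ 2/4 · (3,4)+ 2/3
Row 4: (4,1)+ 1/2 · (4,3)+ 3/3 · (4,4)+ 3/3
Row 5: (5,1)+ 1/1 · (5,3)+ 3/3 · (5,4)+ 3/3
Row 6: (6,2)+ 1/1 · (6,3)+ 3/4 · (6,4)+ 2/3
Row 7: (7,1)+ — no occupied neighbors · (7,3)# 1/2 · (7,4)# 1/2
The smallest same-type fraction is 1/2 at (3,1), which reduces to 1/2. Any threshold above that leaves this agent unsatisfied.

1/2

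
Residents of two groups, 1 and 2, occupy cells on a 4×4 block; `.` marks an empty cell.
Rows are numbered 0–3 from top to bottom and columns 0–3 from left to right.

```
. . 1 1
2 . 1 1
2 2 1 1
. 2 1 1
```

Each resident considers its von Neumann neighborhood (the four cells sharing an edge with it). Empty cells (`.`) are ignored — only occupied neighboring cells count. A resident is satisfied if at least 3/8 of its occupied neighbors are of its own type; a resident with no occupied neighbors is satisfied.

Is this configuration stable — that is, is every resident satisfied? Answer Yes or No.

Yes

(0,2)1 2/2 ok
(0,3)1 2/2 ok
(1,0)2 1/1 ok
(1,2)1 3/3 ok
(1,3)1 3/3 ok
(2,0)2 2/2 ok
(2,1)2 2/3 ok
(2,2)1 3/4 ok
(2,3)1 3/3 ok
(3,1)2 1/2 ok
(3,2)1 2/3 ok
(3,3)1 2/2 ok
All meet the threshold, so the configuration is stable.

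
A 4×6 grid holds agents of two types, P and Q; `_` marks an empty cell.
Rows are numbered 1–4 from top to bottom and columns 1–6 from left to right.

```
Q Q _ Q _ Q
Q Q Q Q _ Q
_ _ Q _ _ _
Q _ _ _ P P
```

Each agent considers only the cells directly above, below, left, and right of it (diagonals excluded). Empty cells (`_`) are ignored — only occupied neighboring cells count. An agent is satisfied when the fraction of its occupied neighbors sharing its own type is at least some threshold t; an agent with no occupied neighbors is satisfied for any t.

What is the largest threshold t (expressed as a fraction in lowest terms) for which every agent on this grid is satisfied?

1/1

(1,1)Q 2/2
(1,2)Q 2/2
(1,4)Q 1/1
(1,6)Q 1/1
(2,1)Q 2/2
(2,2)Q 3/3
(2,3)Q 3/3
(2,4)Q 2/2
(2,6)Q 1/1
(3,3)Q 1/1
(4,1)Q — no occupied neighbors
(4,5)P 1/1
(4,6)P 1/1
The smallest same-type fraction is 2/2 at (1,1), which reduces to 1/1. Any threshold above that leaves this agent unsatisfied.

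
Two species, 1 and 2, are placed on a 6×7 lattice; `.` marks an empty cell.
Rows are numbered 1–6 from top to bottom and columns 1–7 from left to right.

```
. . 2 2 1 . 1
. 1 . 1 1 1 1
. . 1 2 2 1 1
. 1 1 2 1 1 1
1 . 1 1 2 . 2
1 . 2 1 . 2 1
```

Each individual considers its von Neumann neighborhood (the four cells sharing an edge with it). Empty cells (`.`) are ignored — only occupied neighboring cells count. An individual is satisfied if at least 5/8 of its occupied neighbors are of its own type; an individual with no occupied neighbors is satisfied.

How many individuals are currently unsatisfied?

(1,3)2 1/1 ok
(1,4)2 1/3 unhappy
(1,5)1 1/2 unhappy
(1,7)1 1/1 ok
(2,2)1 0/0 ok
(2,4)1 1/3 unhappy
(2,5)1 3/4 ok
(2,6)1 3/3 ok
(2,7)1 3/3 ok
(3,3)1 1/2 unhappy
(3,4)2 2/4 unhappy
(3,5)2 1/4 unhappy
(3,6)1 3/4 ok
(3,7)1 3/3 ok
(4,2)1 1/1 ok
(4,3)1 3/4 ok
(4,4)2 1/4 unhappy
(4,5)1 1/4 unhappy
(4,6)1 3/3 ok
(4,7)1 2/3 ok
(5,1)1 1/1 ok
(5,3)1 2/3 ok
(5,4)1 2/4 unhappy
(5,5)2 0/2 unhappy
(5,7)2 0/2 unhappy
(6,1)1 1/1 ok
(6,3)2 0/2 unhappy
(6,4)1 1/2 unhappy
(6,6)2 0/1 unhappy
(6,7)1 0/2 unhappy
Unsatisfied: (1,4), (1,5), (2,4), (3,3), (3,4), (3,5), (4,4), (4,5), (5,4), (5,5), (5,7), (6,3), (6,4), (6,6), (6,7) — 15 in total.

15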